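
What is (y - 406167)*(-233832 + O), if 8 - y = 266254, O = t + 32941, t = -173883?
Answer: 252002909662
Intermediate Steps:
O = -140942 (O = -173883 + 32941 = -140942)
y = -266246 (y = 8 - 1*266254 = 8 - 266254 = -266246)
(y - 406167)*(-233832 + O) = (-266246 - 406167)*(-233832 - 140942) = -672413*(-374774) = 252002909662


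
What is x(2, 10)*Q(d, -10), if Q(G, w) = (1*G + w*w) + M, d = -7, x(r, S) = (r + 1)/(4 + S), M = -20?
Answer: 219/14 ≈ 15.643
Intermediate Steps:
x(r, S) = (1 + r)/(4 + S)
Q(G, w) = -20 + G + w² (Q(G, w) = (1*G + w*w) - 20 = (G + w²) - 20 = -20 + G + w²)
x(2, 10)*Q(d, -10) = ((1 + 2)/(4 + 10))*(-20 - 7 + (-10)²) = (3/14)*(-20 - 7 + 100) = ((1/14)*3)*73 = (3/14)*73 = 219/14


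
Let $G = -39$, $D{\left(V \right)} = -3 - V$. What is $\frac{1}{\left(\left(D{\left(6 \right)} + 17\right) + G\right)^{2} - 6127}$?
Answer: $- \frac{1}{5166} \approx -0.00019357$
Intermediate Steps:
$\frac{1}{\left(\left(D{\left(6 \right)} + 17\right) + G\right)^{2} - 6127} = \frac{1}{\left(\left(\left(-3 - 6\right) + 17\right) - 39\right)^{2} - 6127} = \frac{1}{\left(\left(-9 + 17\right) - 39\right)^{2} - 6127} = \frac{1}{\left(8 - 39\right)^{2} - 6127} = \frac{1}{\left(-31\right)^{2} - 6127} = \frac{1}{961 - 6127} = \frac{1}{-5166} = - \frac{1}{5166}$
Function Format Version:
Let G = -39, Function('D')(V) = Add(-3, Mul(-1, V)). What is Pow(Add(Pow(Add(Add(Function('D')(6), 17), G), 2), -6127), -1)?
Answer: Rational(-1, 5166) ≈ -0.00019357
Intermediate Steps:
Pow(Add(Pow(Add(Add(Function('D')(6), 17), G), 2), -6127), -1) = Pow(Add(Pow(Add(Add(Add(-3, Mul(-1, 6)), 17), -39), 2), -6127), -1) = Pow(Add(Pow(Add(Add(Add(-3, -6), 17), -39), 2), -6127), -1) = Pow(Add(Pow(Add(Add(-9, 17), -39), 2), -6127), -1) = Pow(Add(Pow(Add(8, -39), 2), -6127), -1) = Pow(Add(Pow(-31, 2), -6127), -1) = Pow(Add(961, -6127), -1) = Pow(-5166, -1) = Rational(-1, 5166)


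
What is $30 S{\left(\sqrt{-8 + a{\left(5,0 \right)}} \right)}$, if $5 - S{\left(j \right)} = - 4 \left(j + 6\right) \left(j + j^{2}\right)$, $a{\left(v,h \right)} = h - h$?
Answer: $-6570 - 480 i \sqrt{2} \approx -6570.0 - 678.82 i$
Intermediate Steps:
$a{\left(v,h \right)} = 0$
$S{\left(j \right)} = 5 + 4 \left(6 + j\right) \left(j + j^{2}\right)$ ($S{\left(j \right)} = 5 - - 4 \left(j + 6\right) \left(j + j^{2}\right) = 5 - - 4 \left(6 + j\right) \left(j + j^{2}\right) = 5 + 4 \left(6 + j\right) \left(j + j^{2}\right)$)
$30 S{\left(\sqrt{-8 + a{\left(5,0 \right)}} \right)} = 30 \left(5 + 4 \left(\sqrt{-8 + 0}\right)^{3} + 24 \sqrt{-8 + 0} + 28 \left(\sqrt{-8 + 0}\right)^{2}\right) = 30 \left(5 + 4 \left(\sqrt{-8}\right)^{3} + 24 \sqrt{-8} + 28 \left(\sqrt{-8}\right)^{2}\right) = 30 \left(5 + 4 \left(2 i \sqrt{2}\right)^{3} + 24 \cdot 2 i \sqrt{2} + 28 \left(2 i \sqrt{2}\right)^{2}\right) = 30 \left(5 + 4 \left(- 16 i \sqrt{2}\right) + 48 i \sqrt{2} + 28 \left(-8\right)\right) = 30 \left(5 - 64 i \sqrt{2} + 48 i \sqrt{2} - 224\right) = 30 \left(-219 - 16 i \sqrt{2}\right) = -6570 - 480 i \sqrt{2}$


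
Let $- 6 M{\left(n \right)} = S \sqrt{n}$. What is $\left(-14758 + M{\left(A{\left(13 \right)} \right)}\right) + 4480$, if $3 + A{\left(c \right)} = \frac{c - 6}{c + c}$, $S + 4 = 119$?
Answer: $-10278 - \frac{115 i \sqrt{1846}}{156} \approx -10278.0 - 31.673 i$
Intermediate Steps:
$S = 115$ ($S = -4 + 119 = 115$)
$A{\left(c \right)} = -3 + \frac{-6 + c}{2 c}$ ($A{\left(c \right)} = -3 + \frac{c - 6}{c + c} = -3 + \frac{-6 + c}{2 c}$)
$M{\left(n \right)} = - \frac{115 \sqrt{n}}{6}$
$\left(-14758 + M{\left(A{\left(13 \right)} \right)}\right) + 4480 = \left(-14758 - \frac{115 \sqrt{- \frac{5}{2} - \frac{3}{13}}}{6}\right) + 4480 = \left(-14758 - \frac{115 \sqrt{- \frac{71}{26}}}{6}\right) + 4480 = \left(-14758 - \frac{115 \frac{i \sqrt{1846}}{26}}{6}\right) + 4480 = \left(-14758 - \frac{115 i \sqrt{1846}}{156}\right) + 4480 = -10278 - \frac{115 i \sqrt{1846}}{156}$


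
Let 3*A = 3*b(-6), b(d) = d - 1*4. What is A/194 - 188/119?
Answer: -18831/11543 ≈ -1.6314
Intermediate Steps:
b(d) = -4 + d (b(d) = d - 4 = -4 + d)
A = -10 (A = (3*(-4 - 6))/3 = (3*(-10))/3 = (⅓)*(-30) = -10)
A/194 - 188/119 = -10/194 - 188/119 = -10*1/194 - 188*1/119 = -5/97 - 188/119 = -18831/11543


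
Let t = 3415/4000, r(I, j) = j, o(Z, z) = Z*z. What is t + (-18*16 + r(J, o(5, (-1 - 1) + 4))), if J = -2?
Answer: -221717/800 ≈ -277.15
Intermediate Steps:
t = 683/800 (t = 3415*(1/4000) = 683/800 ≈ 0.85375)
t + (-18*16 + r(J, o(5, (-1 - 1) + 4))) = 683/800 + (-18*16 + 5*((-1 - 1) + 4)) = 683/800 + (-288 + 5*(-2 + 4)) = 683/800 + (-288 + 5*2) = 683/800 + (-288 + 10) = 683/800 - 278 = -221717/800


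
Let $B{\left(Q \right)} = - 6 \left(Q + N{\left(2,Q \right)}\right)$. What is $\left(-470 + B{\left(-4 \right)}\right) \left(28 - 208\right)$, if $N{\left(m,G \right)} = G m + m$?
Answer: $73800$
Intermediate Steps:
$N{\left(m,G \right)} = m + G m$
$B{\left(Q \right)} = -12 - 18 Q$ ($B{\left(Q \right)} = - 6 \left(Q + 2 \left(1 + Q\right)\right) = - 6 \left(Q + \left(2 + 2 Q\right)\right) = - 6 \left(2 + 3 Q\right) = -12 - 18 Q$)
$\left(-470 + B{\left(-4 \right)}\right) \left(28 - 208\right) = \left(-470 - -60\right) \left(28 - 208\right) = \left(-470 + \left(-12 + 72\right)\right) \left(28 - 208\right) = \left(-470 + 60\right) \left(-180\right) = \left(-410\right) \left(-180\right) = 73800$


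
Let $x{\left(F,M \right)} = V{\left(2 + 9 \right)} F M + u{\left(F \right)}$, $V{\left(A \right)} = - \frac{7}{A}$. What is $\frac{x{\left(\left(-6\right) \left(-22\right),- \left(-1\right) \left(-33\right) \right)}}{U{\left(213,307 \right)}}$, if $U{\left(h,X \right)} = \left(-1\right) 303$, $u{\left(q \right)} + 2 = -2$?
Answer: $- \frac{2768}{303} \approx -9.1353$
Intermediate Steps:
$u{\left(q \right)} = -4$ ($u{\left(q \right)} = -2 - 2 = -4$)
$U{\left(h,X \right)} = -303$
$x{\left(F,M \right)} = -4 - \frac{7 F M}{11}$ ($x{\left(F,M \right)} = - \frac{7}{2 + 9} F M - 4 = - \frac{7}{11} F M - 4 = \left(-7\right) \frac{1}{11} F M - 4 = - \frac{7 F}{11} M - 4 = - \frac{7 F M}{11} - 4 = -4 - \frac{7 F M}{11}$)
$\frac{x{\left(\left(-6\right) \left(-22\right),- \left(-1\right) \left(-33\right) \right)}}{U{\left(213,307 \right)}} = \frac{-4 - \frac{7 \left(\left(-6\right) \left(-22\right)\right) \left(- \left(-1\right) \left(-33\right)\right)}{11}}{-303} = \left(-4 - 84 \left(\left(-1\right) 33\right)\right) \left(- \frac{1}{303}\right) = \left(-4 - 84 \left(-33\right)\right) \left(- \frac{1}{303}\right) = \left(-4 + 2772\right) \left(- \frac{1}{303}\right) = 2768 \left(- \frac{1}{303}\right) = - \frac{2768}{303}$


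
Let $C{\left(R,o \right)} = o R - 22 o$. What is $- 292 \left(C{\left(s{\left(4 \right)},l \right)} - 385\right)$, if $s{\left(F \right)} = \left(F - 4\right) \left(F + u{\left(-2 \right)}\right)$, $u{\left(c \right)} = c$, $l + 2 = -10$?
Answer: $35332$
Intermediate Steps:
$l = -12$ ($l = -2 - 10 = -12$)
$s{\left(F \right)} = \left(-4 + F\right) \left(-2 + F\right)$ ($s{\left(F \right)} = \left(F - 4\right) \left(F - 2\right) = \left(-4 + F\right) \left(-2 + F\right)$)
$C{\left(R,o \right)} = - 22 o + R o$ ($C{\left(R,o \right)} = R o - 22 o = - 22 o + R o$)
$- 292 \left(C{\left(s{\left(4 \right)},l \right)} - 385\right) = - 292 \left(- 12 \left(-22 + \left(8 + 4^{2} - 24\right)\right) - 385\right) = - 292 \left(- 12 \left(-22 + \left(8 + 16 - 24\right)\right) - 385\right) = - 292 \left(- 12 \left(-22 + 0\right) - 385\right) = - 292 \left(\left(-12\right) \left(-22\right) - 385\right) = - 292 \left(264 - 385\right) = \left(-292\right) \left(-121\right) = 35332$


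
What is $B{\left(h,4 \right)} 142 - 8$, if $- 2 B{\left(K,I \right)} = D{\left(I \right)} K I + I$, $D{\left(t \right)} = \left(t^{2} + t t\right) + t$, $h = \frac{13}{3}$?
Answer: $-44596$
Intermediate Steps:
$h = \frac{13}{3}$ ($h = 13 \cdot \frac{1}{3} = \frac{13}{3} \approx 4.3333$)
$D{\left(t \right)} = t + 2 t^{2}$ ($D{\left(t \right)} = \left(t^{2} + t^{2}\right) + t = 2 t^{2} + t = t + 2 t^{2}$)
$B{\left(K,I \right)} = - \frac{I}{2} - \frac{K I^{2} \left(1 + 2 I\right)}{2}$ ($B{\left(K,I \right)} = - \frac{I \left(1 + 2 I\right) K I + I}{2} = - \frac{I K \left(1 + 2 I\right) I + I}{2} = - \frac{K I^{2} \left(1 + 2 I\right) + I}{2} = - \frac{I + K I^{2} \left(1 + 2 I\right)}{2} = - \frac{I}{2} - \frac{K I^{2} \left(1 + 2 I\right)}{2}$)
$B{\left(h,4 \right)} 142 - 8 = \left(- \frac{1}{2}\right) 4 \left(1 + 4 \cdot \frac{13}{3} \left(1 + 2 \cdot 4\right)\right) 142 - 8 = \left(- \frac{1}{2}\right) 4 \left(1 + 4 \cdot \frac{13}{3} \left(1 + 8\right)\right) 142 - 8 = \left(- \frac{1}{2}\right) 4 \left(1 + 4 \cdot \frac{13}{3} \cdot 9\right) 142 - 8 = \left(- \frac{1}{2}\right) 4 \left(1 + 156\right) 142 - 8 = \left(- \frac{1}{2}\right) 4 \cdot 157 \cdot 142 - 8 = \left(-314\right) 142 - 8 = -44588 - 8 = -44596$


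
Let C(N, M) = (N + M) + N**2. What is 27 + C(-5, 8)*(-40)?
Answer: -1093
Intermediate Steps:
C(N, M) = M + N + N**2 (C(N, M) = (M + N) + N**2 = M + N + N**2)
27 + C(-5, 8)*(-40) = 27 + (8 - 5 + (-5)**2)*(-40) = 27 + (8 - 5 + 25)*(-40) = 27 + 28*(-40) = 27 - 1120 = -1093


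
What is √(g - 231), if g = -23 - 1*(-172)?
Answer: I*√82 ≈ 9.0554*I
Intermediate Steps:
g = 149 (g = -23 + 172 = 149)
√(g - 231) = √(149 - 231) = √(-82) = I*√82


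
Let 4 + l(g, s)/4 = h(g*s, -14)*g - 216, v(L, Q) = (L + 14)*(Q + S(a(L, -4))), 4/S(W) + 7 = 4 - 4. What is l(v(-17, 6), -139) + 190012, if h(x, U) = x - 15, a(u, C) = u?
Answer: 2089572/49 ≈ 42644.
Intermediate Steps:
S(W) = -4/7 (S(W) = 4/(-7 + (4 - 4)) = 4/(-7 + 0) = 4/(-7) = 4*(-⅐) = -4/7)
h(x, U) = -15 + x
v(L, Q) = (14 + L)*(-4/7 + Q) (v(L, Q) = (L + 14)*(Q - 4/7) = (14 + L)*(-4/7 + Q))
l(g, s) = -880 + 4*g*(-15 + g*s) (l(g, s) = -16 + 4*((-15 + g*s)*g - 216) = -16 + 4*(g*(-15 + g*s) - 216) = -16 + 4*(-216 + g*(-15 + g*s)) = -16 + (-864 + 4*g*(-15 + g*s)) = -880 + 4*g*(-15 + g*s))
l(v(-17, 6), -139) + 190012 = (-880 + 4*(-8 + 14*6 - 4/7*(-17) - 17*6)*(-15 + (-8 + 14*6 - 4/7*(-17) - 17*6)*(-139))) + 190012 = (-880 + 4*(-8 + 84 + 68/7 - 102)*(-15 + (-8 + 84 + 68/7 - 102)*(-139))) + 190012 = (-880 + 4*(-114/7)*(-15 - 114/7*(-139))) + 190012 = (-880 + 4*(-114/7)*(-15 + 15846/7)) + 190012 = (-880 + 4*(-114/7)*(15741/7)) + 190012 = (-880 - 7177896/49) + 190012 = -7221016/49 + 190012 = 2089572/49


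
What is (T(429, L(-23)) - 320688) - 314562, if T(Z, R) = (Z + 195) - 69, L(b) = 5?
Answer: -634695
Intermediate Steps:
T(Z, R) = 126 + Z (T(Z, R) = (195 + Z) - 69 = 126 + Z)
(T(429, L(-23)) - 320688) - 314562 = ((126 + 429) - 320688) - 314562 = (555 - 320688) - 314562 = -320133 - 314562 = -634695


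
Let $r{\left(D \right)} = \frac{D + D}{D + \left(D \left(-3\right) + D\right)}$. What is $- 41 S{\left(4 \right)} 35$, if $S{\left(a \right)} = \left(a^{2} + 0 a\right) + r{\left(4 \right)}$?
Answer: $-20090$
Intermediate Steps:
$r{\left(D \right)} = -2$ ($r{\left(D \right)} = \frac{2 D}{D + \left(- 3 D + D\right)} = \frac{2 D}{D - 2 D} = \frac{2 D}{\left(-1\right) D} = 2 D \left(- \frac{1}{D}\right) = -2$)
$S{\left(a \right)} = -2 + a^{2}$ ($S{\left(a \right)} = \left(a^{2} + 0 a\right) - 2 = \left(a^{2} + 0\right) - 2 = a^{2} - 2 = -2 + a^{2}$)
$- 41 S{\left(4 \right)} 35 = - 41 \left(-2 + 4^{2}\right) 35 = - 41 \left(-2 + 16\right) 35 = \left(-41\right) 14 \cdot 35 = \left(-574\right) 35 = -20090$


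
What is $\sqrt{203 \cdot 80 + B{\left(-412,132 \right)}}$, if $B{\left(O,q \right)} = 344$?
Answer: $2 \sqrt{4146} \approx 128.78$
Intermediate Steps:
$\sqrt{203 \cdot 80 + B{\left(-412,132 \right)}} = \sqrt{203 \cdot 80 + 344} = \sqrt{16240 + 344} = \sqrt{16584} = 2 \sqrt{4146}$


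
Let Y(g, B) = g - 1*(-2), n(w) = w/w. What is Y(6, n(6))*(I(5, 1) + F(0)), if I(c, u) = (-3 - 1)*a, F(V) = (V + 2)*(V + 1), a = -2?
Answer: 80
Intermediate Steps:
n(w) = 1
F(V) = (1 + V)*(2 + V) (F(V) = (2 + V)*(1 + V) = (1 + V)*(2 + V))
I(c, u) = 8 (I(c, u) = (-3 - 1)*(-2) = -4*(-2) = 8)
Y(g, B) = 2 + g (Y(g, B) = g + 2 = 2 + g)
Y(6, n(6))*(I(5, 1) + F(0)) = (2 + 6)*(8 + (2 + 0**2 + 3*0)) = 8*(8 + (2 + 0 + 0)) = 8*(8 + 2) = 8*10 = 80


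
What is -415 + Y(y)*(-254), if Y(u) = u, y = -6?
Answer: 1109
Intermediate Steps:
-415 + Y(y)*(-254) = -415 - 6*(-254) = -415 + 1524 = 1109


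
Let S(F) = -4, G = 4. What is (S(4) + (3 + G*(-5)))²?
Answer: 441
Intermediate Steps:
(S(4) + (3 + G*(-5)))² = (-4 + (3 + 4*(-5)))² = (-4 + (3 - 20))² = (-4 - 17)² = (-21)² = 441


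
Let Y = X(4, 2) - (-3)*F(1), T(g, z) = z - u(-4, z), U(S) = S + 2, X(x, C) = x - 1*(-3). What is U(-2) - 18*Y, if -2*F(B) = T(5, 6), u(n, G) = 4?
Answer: -72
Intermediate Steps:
X(x, C) = 3 + x (X(x, C) = x + 3 = 3 + x)
U(S) = 2 + S
T(g, z) = -4 + z (T(g, z) = z - 1*4 = z - 4 = -4 + z)
F(B) = -1 (F(B) = -(-4 + 6)/2 = -½*2 = -1)
Y = 4 (Y = (3 + 4) - (-3)*(-1) = 7 - 1*3 = 7 - 3 = 4)
U(-2) - 18*Y = (2 - 2) - 18*4 = 0 - 72 = -72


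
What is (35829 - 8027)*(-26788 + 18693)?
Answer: -225057190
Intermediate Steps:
(35829 - 8027)*(-26788 + 18693) = 27802*(-8095) = -225057190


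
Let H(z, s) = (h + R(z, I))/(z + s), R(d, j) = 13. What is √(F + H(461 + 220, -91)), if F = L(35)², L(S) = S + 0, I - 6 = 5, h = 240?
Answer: √426571770/590 ≈ 35.006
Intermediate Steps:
I = 11 (I = 6 + 5 = 11)
L(S) = S
H(z, s) = 253/(s + z) (H(z, s) = (240 + 13)/(z + s) = 253/(s + z))
F = 1225 (F = 35² = 1225)
√(F + H(461 + 220, -91)) = √(1225 + 253/(-91 + (461 + 220))) = √(1225 + 253/(-91 + 681)) = √(1225 + 253/590) = √(723003/590) = √426571770/590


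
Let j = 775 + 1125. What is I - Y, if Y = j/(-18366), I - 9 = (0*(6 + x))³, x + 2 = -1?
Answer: 83597/9183 ≈ 9.1035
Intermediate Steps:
x = -3 (x = -2 - 1 = -3)
j = 1900
I = 9 (I = 9 + (0*(6 - 3))³ = 9 + (0*3)³ = 9 + 0³ = 9 + 0 = 9)
Y = -950/9183 (Y = 1900/(-18366) = 1900*(-1/18366) = -950/9183 ≈ -0.10345)
I - Y = 9 - 1*(-950/9183) = 9 + 950/9183 = 83597/9183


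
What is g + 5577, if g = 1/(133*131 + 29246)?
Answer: 260273014/46669 ≈ 5577.0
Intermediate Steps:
g = 1/46669 (g = 1/(17423 + 29246) = 1/46669 ≈ 2.1427e-5)
g + 5577 = 1/46669 + 5577 = 260273014/46669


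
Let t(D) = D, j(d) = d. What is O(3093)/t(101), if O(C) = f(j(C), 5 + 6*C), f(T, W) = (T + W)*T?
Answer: 66982008/101 ≈ 6.6319e+5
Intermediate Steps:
f(T, W) = T*(T + W)
O(C) = C*(5 + 7*C) (O(C) = C*(C + (5 + 6*C)) = C*(5 + 7*C))
O(3093)/t(101) = (3093*(5 + 7*3093))/101 = (3093*(5 + 21651))*(1/101) = (3093*21656)*(1/101) = 66982008*(1/101) = 66982008/101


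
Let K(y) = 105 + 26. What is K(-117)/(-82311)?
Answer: -131/82311 ≈ -0.0015915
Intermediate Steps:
K(y) = 131
K(-117)/(-82311) = 131/(-82311) = 131*(-1/82311) = -131/82311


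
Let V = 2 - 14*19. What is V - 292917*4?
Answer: -1171932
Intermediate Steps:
V = -264 (V = 2 - 266 = -264)
V - 292917*4 = -264 - 292917*4 = -264 - 1167*1004 = -264 - 1171668 = -1171932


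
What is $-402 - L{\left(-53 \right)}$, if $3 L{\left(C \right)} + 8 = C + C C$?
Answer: $-1318$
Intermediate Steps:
$L{\left(C \right)} = - \frac{8}{3} + \frac{C}{3} + \frac{C^{2}}{3}$ ($L{\left(C \right)} = - \frac{8}{3} + \frac{C + C C}{3} = - \frac{8}{3} + \frac{C + C^{2}}{3} = - \frac{8}{3} + \left(\frac{C}{3} + \frac{C^{2}}{3}\right) = - \frac{8}{3} + \frac{C}{3} + \frac{C^{2}}{3}$)
$-402 - L{\left(-53 \right)} = -402 - \left(- \frac{8}{3} + \frac{1}{3} \left(-53\right) + \frac{\left(-53\right)^{2}}{3}\right) = -402 - \left(- \frac{8}{3} - \frac{53}{3} + \frac{1}{3} \cdot 2809\right) = -402 - \left(- \frac{8}{3} - \frac{53}{3} + \frac{2809}{3}\right) = -402 - 916 = -1318$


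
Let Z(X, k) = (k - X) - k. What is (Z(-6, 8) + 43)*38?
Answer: 1862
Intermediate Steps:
Z(X, k) = -X
(Z(-6, 8) + 43)*38 = (-1*(-6) + 43)*38 = (6 + 43)*38 = 49*38 = 1862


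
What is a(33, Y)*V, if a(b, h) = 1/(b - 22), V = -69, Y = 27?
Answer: -69/11 ≈ -6.2727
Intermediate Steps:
a(b, h) = 1/(-22 + b)
a(33, Y)*V = -69/(-22 + 33) = -69/11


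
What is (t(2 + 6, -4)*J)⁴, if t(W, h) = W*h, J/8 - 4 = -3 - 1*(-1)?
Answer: 68719476736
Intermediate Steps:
J = 16 (J = 32 + 8*(-3 - 1*(-1)) = 32 + 8*(-3 + 1) = 32 + 8*(-2) = 32 - 16 = 16)
(t(2 + 6, -4)*J)⁴ = (((2 + 6)*(-4))*16)⁴ = ((8*(-4))*16)⁴ = (-32*16)⁴ = (-512)⁴ = 68719476736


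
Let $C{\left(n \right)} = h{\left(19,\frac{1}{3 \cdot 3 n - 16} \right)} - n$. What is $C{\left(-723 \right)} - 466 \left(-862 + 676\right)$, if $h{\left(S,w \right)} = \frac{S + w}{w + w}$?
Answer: $25431$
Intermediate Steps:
$h{\left(S,w \right)} = \frac{S + w}{2 w}$
$C{\left(n \right)} = - n + \frac{\left(-16 + 9 n\right) \left(19 + \frac{1}{-16 + 9 n}\right)}{2}$ ($C{\left(n \right)} = \frac{19 + \frac{1}{3 \cdot 3 n - 16}}{2 \frac{1}{3 \cdot 3 n - 16}} - n = \frac{19 + \frac{1}{9 n - 16}}{2 \frac{1}{9 n - 16}} - n = \frac{19 + \frac{1}{-16 + 9 n}}{2 \frac{1}{-16 + 9 n}} - n = \frac{\left(-16 + 9 n\right) \left(19 + \frac{1}{-16 + 9 n}\right)}{2} - n = - n + \frac{\left(-16 + 9 n\right) \left(19 + \frac{1}{-16 + 9 n}\right)}{2}$)
$C{\left(-723 \right)} - 466 \left(-862 + 676\right) = \left(- \frac{303}{2} + \frac{169}{2} \left(-723\right)\right) - 466 \left(-862 + 676\right) = \left(- \frac{303}{2} - \frac{122187}{2}\right) - -86676 = -61245 + 86676 = 25431$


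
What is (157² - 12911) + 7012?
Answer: 18750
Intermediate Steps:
(157² - 12911) + 7012 = (24649 - 12911) + 7012 = 11738 + 7012 = 18750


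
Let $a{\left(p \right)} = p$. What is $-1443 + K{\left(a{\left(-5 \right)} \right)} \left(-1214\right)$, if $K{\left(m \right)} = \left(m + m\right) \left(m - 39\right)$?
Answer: $-535603$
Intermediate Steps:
$K{\left(m \right)} = 2 m \left(-39 + m\right)$
$-1443 + K{\left(a{\left(-5 \right)} \right)} \left(-1214\right) = -1443 + 2 \left(-5\right) \left(-39 - 5\right) \left(-1214\right) = -1443 + 2 \left(-5\right) \left(-44\right) \left(-1214\right) = -1443 + 440 \left(-1214\right) = -1443 - 534160 = -535603$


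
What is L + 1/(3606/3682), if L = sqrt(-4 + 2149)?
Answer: 1841/1803 + sqrt(2145) ≈ 47.335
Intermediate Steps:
L = sqrt(2145) ≈ 46.314
L + 1/(3606/3682) = sqrt(2145) + 1/(3606/3682) = sqrt(2145) + 1/(3606*(1/3682)) = sqrt(2145) + 1/(1803/1841) = sqrt(2145) + 1841/1803 = 1841/1803 + sqrt(2145)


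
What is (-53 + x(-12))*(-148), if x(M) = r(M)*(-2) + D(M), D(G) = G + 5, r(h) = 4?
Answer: 10064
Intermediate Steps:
D(G) = 5 + G
x(M) = -3 + M (x(M) = 4*(-2) + (5 + M) = -8 + (5 + M) = -3 + M)
(-53 + x(-12))*(-148) = (-53 + (-3 - 12))*(-148) = (-53 - 15)*(-148) = -68*(-148) = 10064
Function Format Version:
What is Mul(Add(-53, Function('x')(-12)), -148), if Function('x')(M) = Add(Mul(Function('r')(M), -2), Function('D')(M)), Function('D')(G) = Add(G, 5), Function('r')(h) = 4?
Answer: 10064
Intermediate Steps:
Function('D')(G) = Add(5, G)
Function('x')(M) = Add(-3, M) (Function('x')(M) = Add(Mul(4, -2), Add(5, M)) = Add(-8, Add(5, M)) = Add(-3, M))
Mul(Add(-53, Function('x')(-12)), -148) = Mul(Add(-53, Add(-3, -12)), -148) = Mul(Add(-53, -15), -148) = Mul(-68, -148) = 10064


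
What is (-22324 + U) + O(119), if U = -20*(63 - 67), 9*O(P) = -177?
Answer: -66791/3 ≈ -22264.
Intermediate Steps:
O(P) = -59/3 (O(P) = (⅑)*(-177) = -59/3)
U = 80 (U = -20*(-4) = 80)
(-22324 + U) + O(119) = (-22324 + 80) - 59/3 = -22244 - 59/3 = -66791/3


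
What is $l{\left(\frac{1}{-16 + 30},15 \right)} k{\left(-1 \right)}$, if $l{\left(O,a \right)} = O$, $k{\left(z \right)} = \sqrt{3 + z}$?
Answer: $\frac{\sqrt{2}}{14} \approx 0.10102$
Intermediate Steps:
$l{\left(\frac{1}{-16 + 30},15 \right)} k{\left(-1 \right)} = \frac{\sqrt{3 - 1}}{-16 + 30} = \frac{\sqrt{2}}{14}$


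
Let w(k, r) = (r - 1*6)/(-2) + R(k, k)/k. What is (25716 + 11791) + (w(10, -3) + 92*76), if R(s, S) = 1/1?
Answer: 222518/5 ≈ 44504.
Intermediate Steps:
R(s, S) = 1
w(k, r) = 3 + 1/k - r/2 (w(k, r) = (r - 1*6)/(-2) + 1/k = (r - 6)*(-½) + 1/k = (-6 + r)*(-½) + 1/k = (3 - r/2) + 1/k = 3 + 1/k - r/2)
(25716 + 11791) + (w(10, -3) + 92*76) = (25716 + 11791) + ((3 + 1/10 - ½*(-3)) + 92*76) = 37507 + ((3 + ⅒ + 3/2) + 6992) = 37507 + (23/5 + 6992) = 37507 + 34983/5 = 222518/5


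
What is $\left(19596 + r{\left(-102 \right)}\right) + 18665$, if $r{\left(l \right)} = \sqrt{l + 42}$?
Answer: $38261 + 2 i \sqrt{15} \approx 38261.0 + 7.746 i$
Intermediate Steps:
$r{\left(l \right)} = \sqrt{42 + l}$
$\left(19596 + r{\left(-102 \right)}\right) + 18665 = \left(19596 + \sqrt{42 - 102}\right) + 18665 = \left(19596 + \sqrt{-60}\right) + 18665 = \left(19596 + 2 i \sqrt{15}\right) + 18665 = 38261 + 2 i \sqrt{15}$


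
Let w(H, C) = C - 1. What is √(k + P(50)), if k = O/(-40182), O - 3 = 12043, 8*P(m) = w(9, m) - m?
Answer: 5*I*√109737042/80364 ≈ 0.65176*I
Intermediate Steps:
w(H, C) = -1 + C
P(m) = -⅛ (P(m) = ((-1 + m) - m)/8 = (⅛)*(-1) = -⅛)
O = 12046 (O = 3 + 12043 = 12046)
k = -6023/20091 (k = 12046/(-40182) = 12046*(-1/40182) = -6023/20091 ≈ -0.29979)
√(k + P(50)) = √(-6023/20091 - ⅛) = √(-68275/160728) = 5*I*√109737042/80364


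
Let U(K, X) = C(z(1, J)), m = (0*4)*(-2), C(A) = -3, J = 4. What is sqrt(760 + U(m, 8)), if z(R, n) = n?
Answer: sqrt(757) ≈ 27.514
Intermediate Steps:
m = 0 (m = 0*(-2) = 0)
U(K, X) = -3
sqrt(760 + U(m, 8)) = sqrt(760 - 3) = sqrt(757)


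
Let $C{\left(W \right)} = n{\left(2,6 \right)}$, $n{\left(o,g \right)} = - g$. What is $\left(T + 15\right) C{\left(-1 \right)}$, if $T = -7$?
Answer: $-48$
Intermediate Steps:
$C{\left(W \right)} = -6$ ($C{\left(W \right)} = \left(-1\right) 6 = -6$)
$\left(T + 15\right) C{\left(-1 \right)} = \left(-7 + 15\right) \left(-6\right) = 8 \left(-6\right) = -48$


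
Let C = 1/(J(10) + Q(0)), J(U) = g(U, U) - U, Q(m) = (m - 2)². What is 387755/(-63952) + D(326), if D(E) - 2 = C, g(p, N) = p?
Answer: -243863/63952 ≈ -3.8132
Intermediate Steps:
Q(m) = (-2 + m)²
J(U) = 0 (J(U) = U - U = 0)
C = ¼ (C = 1/(0 + (-2 + 0)²) = 1/(0 + (-2)²) = 1/(0 + 4) = 1/4 = ¼ ≈ 0.25000)
D(E) = 9/4 (D(E) = 2 + ¼ = 9/4)
387755/(-63952) + D(326) = 387755/(-63952) + 9/4 = 387755*(-1/63952) + 9/4 = -387755/63952 + 9/4 = -243863/63952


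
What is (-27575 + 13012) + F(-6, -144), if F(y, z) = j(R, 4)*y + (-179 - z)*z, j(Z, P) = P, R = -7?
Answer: -9547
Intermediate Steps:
F(y, z) = 4*y + z*(-179 - z) (F(y, z) = 4*y + (-179 - z)*z = 4*y + z*(-179 - z))
(-27575 + 13012) + F(-6, -144) = (-27575 + 13012) + (-1*(-144)² - 179*(-144) + 4*(-6)) = -14563 + (-1*20736 + 25776 - 24) = -14563 + (-20736 + 25776 - 24) = -14563 + 5016 = -9547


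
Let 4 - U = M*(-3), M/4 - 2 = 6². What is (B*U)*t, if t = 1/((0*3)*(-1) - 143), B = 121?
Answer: -5060/13 ≈ -389.23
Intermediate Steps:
M = 152 (M = 8 + 4*6² = 8 + 4*36 = 8 + 144 = 152)
U = 460 (U = 4 - 152*(-3) = 4 - 1*(-456) = 4 + 456 = 460)
t = -1/143 (t = 1/(0*(-1) - 143) = 1/(0 - 143) = 1/(-143) = -1/143 ≈ -0.0069930)
(B*U)*t = (121*460)*(-1/143) = 55660*(-1/143) = -5060/13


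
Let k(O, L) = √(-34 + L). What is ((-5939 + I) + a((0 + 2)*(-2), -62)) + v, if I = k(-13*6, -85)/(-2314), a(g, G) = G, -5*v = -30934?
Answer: 929/5 - I*√119/2314 ≈ 185.8 - 0.0047142*I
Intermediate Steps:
v = 30934/5 (v = -⅕*(-30934) = 30934/5 ≈ 6186.8)
I = -I*√119/2314 (I = √(-34 - 85)/(-2314) = √(-119)*(-1/2314) = (I*√119)*(-1/2314) = -I*√119/2314 ≈ -0.0047142*I)
((-5939 + I) + a((0 + 2)*(-2), -62)) + v = ((-5939 - I*√119/2314) - 62) + 30934/5 = (-6001 - I*√119/2314) + 30934/5 = 929/5 - I*√119/2314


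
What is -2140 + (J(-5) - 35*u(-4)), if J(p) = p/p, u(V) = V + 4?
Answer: -2139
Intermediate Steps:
u(V) = 4 + V
J(p) = 1
-2140 + (J(-5) - 35*u(-4)) = -2140 + (1 - 35*(4 - 4)) = -2140 + (1 - 35*0) = -2140 + (1 + 0) = -2140 + 1 = -2139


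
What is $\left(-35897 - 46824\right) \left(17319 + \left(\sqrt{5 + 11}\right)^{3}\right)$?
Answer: $-1437939143$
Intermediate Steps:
$\left(-35897 - 46824\right) \left(17319 + \left(\sqrt{5 + 11}\right)^{3}\right) = - 82721 \left(17319 + \left(\sqrt{16}\right)^{3}\right) = - 82721 \left(17319 + 4^{3}\right) = - 82721 \left(17319 + 64\right) = \left(-82721\right) 17383 = -1437939143$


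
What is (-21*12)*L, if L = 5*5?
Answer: -6300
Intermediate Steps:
L = 25
(-21*12)*L = -21*12*25 = -252*25 = -6300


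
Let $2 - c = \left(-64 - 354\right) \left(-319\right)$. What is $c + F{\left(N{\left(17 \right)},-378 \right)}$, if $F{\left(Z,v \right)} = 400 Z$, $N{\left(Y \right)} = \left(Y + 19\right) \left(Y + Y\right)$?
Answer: $356260$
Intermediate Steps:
$N{\left(Y \right)} = 2 Y \left(19 + Y\right)$ ($N{\left(Y \right)} = \left(19 + Y\right) 2 Y = 2 Y \left(19 + Y\right)$)
$c = -133340$ ($c = 2 - \left(-64 - 354\right) \left(-319\right) = 2 - \left(-418\right) \left(-319\right) = 2 - 133342 = -133340$)
$c + F{\left(N{\left(17 \right)},-378 \right)} = -133340 + 400 \cdot 2 \cdot 17 \left(19 + 17\right) = -133340 + 400 \cdot 2 \cdot 17 \cdot 36 = -133340 + 400 \cdot 1224 = -133340 + 489600 = 356260$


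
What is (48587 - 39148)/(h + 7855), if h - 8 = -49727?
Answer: -9439/41864 ≈ -0.22547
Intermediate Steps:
h = -49719 (h = 8 - 49727 = -49719)
(48587 - 39148)/(h + 7855) = (48587 - 39148)/(-49719 + 7855) = 9439/(-41864) = 9439*(-1/41864) = -9439/41864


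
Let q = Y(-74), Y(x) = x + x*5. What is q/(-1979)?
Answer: 444/1979 ≈ 0.22436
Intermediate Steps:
Y(x) = 6*x (Y(x) = x + 5*x = 6*x)
q = -444 (q = 6*(-74) = -444)
q/(-1979) = -444/(-1979) = -444*(-1/1979) = 444/1979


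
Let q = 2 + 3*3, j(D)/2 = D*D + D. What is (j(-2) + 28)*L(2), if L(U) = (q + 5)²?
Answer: 8192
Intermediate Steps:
j(D) = 2*D + 2*D² (j(D) = 2*(D*D + D) = 2*(D² + D) = 2*(D + D²) = 2*D + 2*D²)
q = 11 (q = 2 + 9 = 11)
L(U) = 256 (L(U) = (11 + 5)² = 16² = 256)
(j(-2) + 28)*L(2) = (2*(-2)*(1 - 2) + 28)*256 = (2*(-2)*(-1) + 28)*256 = (4 + 28)*256 = 32*256 = 8192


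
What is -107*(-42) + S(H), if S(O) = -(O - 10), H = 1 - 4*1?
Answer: 4507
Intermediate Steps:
H = -3 (H = 1 - 4 = -3)
S(O) = 10 - O (S(O) = -(-10 + O) = 10 - O)
-107*(-42) + S(H) = -107*(-42) + (10 - 1*(-3)) = 4494 + (10 + 3) = 4494 + 13 = 4507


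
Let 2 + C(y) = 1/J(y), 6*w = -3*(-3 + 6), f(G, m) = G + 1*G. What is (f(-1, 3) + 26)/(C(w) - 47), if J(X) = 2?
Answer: -48/97 ≈ -0.49485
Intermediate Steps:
f(G, m) = 2*G (f(G, m) = G + G = 2*G)
w = -3/2 (w = (-3*(-3 + 6))/6 = (-3*3)/6 = (⅙)*(-9) = -3/2 ≈ -1.5000)
C(y) = -3/2 (C(y) = -2 + 1/2 = -2 + ½ = -3/2)
(f(-1, 3) + 26)/(C(w) - 47) = (2*(-1) + 26)/(-3/2 - 47) = (-2 + 26)/(-97/2) = 24*(-2/97) = -48/97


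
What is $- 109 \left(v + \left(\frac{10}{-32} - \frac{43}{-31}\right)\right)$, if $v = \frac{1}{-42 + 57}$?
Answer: $- \frac{925519}{7440} \approx -124.4$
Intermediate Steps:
$v = \frac{1}{15} \approx 0.066667$
$- 109 \left(v + \left(\frac{10}{-32} - \frac{43}{-31}\right)\right) = - 109 \left(\frac{1}{15} + \left(\frac{10}{-32} - \frac{43}{-31}\right)\right) = - 109 \left(\frac{1}{15} + \left(10 \left(- \frac{1}{32}\right) - - \frac{43}{31}\right)\right) = - 109 \left(\frac{1}{15} + \left(- \frac{5}{16} + \frac{43}{31}\right)\right) = - 109 \left(\frac{1}{15} + \frac{533}{496}\right) = \left(-109\right) \frac{8491}{7440} = - \frac{925519}{7440}$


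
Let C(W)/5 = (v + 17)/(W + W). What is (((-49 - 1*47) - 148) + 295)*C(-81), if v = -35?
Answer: 85/3 ≈ 28.333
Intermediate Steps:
C(W) = -45/W (C(W) = 5*((-35 + 17)/(W + W)) = 5*(-18*1/(2*W)) = 5*(-9/W) = -45/W)
(((-49 - 1*47) - 148) + 295)*C(-81) = (((-49 - 1*47) - 148) + 295)*(-45/(-81)) = (((-49 - 47) - 148) + 295)*(-45*(-1/81)) = ((-96 - 148) + 295)*(5/9) = (-244 + 295)*(5/9) = 51*(5/9) = 85/3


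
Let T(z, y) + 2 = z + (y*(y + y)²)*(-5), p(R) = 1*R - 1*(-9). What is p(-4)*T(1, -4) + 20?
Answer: 6415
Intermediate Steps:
p(R) = 9 + R (p(R) = R + 9 = 9 + R)
T(z, y) = -2 + z - 20*y³ (T(z, y) = -2 + (z + (y*(y + y)²)*(-5)) = -2 + (z + (y*(2*y)²)*(-5)) = -2 + (z + (y*(4*y²))*(-5)) = -2 + (z + (4*y³)*(-5)) = -2 + (z - 20*y³) = -2 + z - 20*y³)
p(-4)*T(1, -4) + 20 = (9 - 4)*(-2 + 1 - 20*(-4)³) + 20 = 5*(-2 + 1 - 20*(-64)) + 20 = 5*(-2 + 1 + 1280) + 20 = 5*1279 + 20 = 6395 + 20 = 6415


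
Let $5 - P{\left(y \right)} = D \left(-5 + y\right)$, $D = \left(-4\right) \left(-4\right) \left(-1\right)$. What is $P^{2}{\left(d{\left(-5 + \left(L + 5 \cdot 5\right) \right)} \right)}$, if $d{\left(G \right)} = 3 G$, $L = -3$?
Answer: $549081$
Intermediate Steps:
$D = -16$ ($D = 16 \left(-1\right) = -16$)
$P{\left(y \right)} = -75 + 16 y$ ($P{\left(y \right)} = 5 - - 16 \left(-5 + y\right) = 5 - \left(80 - 16 y\right) = 5 + \left(-80 + 16 y\right) = -75 + 16 y$)
$P^{2}{\left(d{\left(-5 + \left(L + 5 \cdot 5\right) \right)} \right)} = \left(-75 + 16 \cdot 3 \left(-5 + \left(-3 + 5 \cdot 5\right)\right)\right)^{2} = \left(-75 + 16 \cdot 3 \left(-5 + \left(-3 + 25\right)\right)\right)^{2} = \left(-75 + 16 \cdot 3 \left(-5 + 22\right)\right)^{2} = \left(-75 + 16 \cdot 3 \cdot 17\right)^{2} = \left(-75 + 16 \cdot 51\right)^{2} = \left(-75 + 816\right)^{2} = 741^{2} = 549081$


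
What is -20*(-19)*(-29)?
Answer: -11020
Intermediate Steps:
-20*(-19)*(-29) = 380*(-29) = -11020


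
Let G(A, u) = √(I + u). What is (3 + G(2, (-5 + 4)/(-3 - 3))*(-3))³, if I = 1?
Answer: (6 - √42)³/8 ≈ -0.013888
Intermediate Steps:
G(A, u) = √(1 + u)
(3 + G(2, (-5 + 4)/(-3 - 3))*(-3))³ = (3 + √(1 + (-5 + 4)/(-3 - 3))*(-3))³ = (3 + √(1 - 1/(-6))*(-3))³ = (3 + √(1 - 1*(-⅙))*(-3))³ = (3 + √(1 + ⅙)*(-3))³ = (3 + √(7/6)*(-3))³ = (3 + (√42/6)*(-3))³ = (3 - √42/2)³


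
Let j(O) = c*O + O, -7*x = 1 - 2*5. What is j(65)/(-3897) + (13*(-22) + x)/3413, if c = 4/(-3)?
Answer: -21747248/279309681 ≈ -0.077861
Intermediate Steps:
x = 9/7 (x = -(1 - 2*5)/7 = -(1 - 10)/7 = -⅐*(-9) = 9/7 ≈ 1.2857)
c = -4/3 (c = 4*(-⅓) = -4/3 ≈ -1.3333)
j(O) = -O/3 (j(O) = -4*O/3 + O = -O/3)
j(65)/(-3897) + (13*(-22) + x)/3413 = -⅓*65/(-3897) + (13*(-22) + 9/7)/3413 = -65/3*(-1/3897) + (-286 + 9/7)*(1/3413) = 65/11691 - 1993/7*1/3413 = 65/11691 - 1993/23891 = -21747248/279309681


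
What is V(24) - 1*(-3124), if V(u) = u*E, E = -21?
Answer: 2620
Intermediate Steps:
V(u) = -21*u (V(u) = u*(-21) = -21*u)
V(24) - 1*(-3124) = -21*24 - 1*(-3124) = -504 + 3124 = 2620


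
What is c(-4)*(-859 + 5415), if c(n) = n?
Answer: -18224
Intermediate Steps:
c(-4)*(-859 + 5415) = -4*(-859 + 5415) = -4*4556 = -18224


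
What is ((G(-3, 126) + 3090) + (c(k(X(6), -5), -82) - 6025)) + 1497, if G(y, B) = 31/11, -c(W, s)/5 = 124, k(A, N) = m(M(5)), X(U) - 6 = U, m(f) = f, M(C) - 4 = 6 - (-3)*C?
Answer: -22607/11 ≈ -2055.2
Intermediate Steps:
M(C) = 10 + 3*C (M(C) = 4 + (6 - (-3)*C) = 4 + (6 + 3*C) = 10 + 3*C)
X(U) = 6 + U
k(A, N) = 25 (k(A, N) = 10 + 3*5 = 10 + 15 = 25)
c(W, s) = -620 (c(W, s) = -5*124 = -620)
G(y, B) = 31/11 (G(y, B) = 31*(1/11) = 31/11)
((G(-3, 126) + 3090) + (c(k(X(6), -5), -82) - 6025)) + 1497 = ((31/11 + 3090) + (-620 - 6025)) + 1497 = (34021/11 - 6645) + 1497 = -39074/11 + 1497 = -22607/11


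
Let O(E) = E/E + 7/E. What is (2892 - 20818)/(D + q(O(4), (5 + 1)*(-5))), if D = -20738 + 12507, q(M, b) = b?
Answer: 17926/8261 ≈ 2.1700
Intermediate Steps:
O(E) = 1 + 7/E
D = -8231
(2892 - 20818)/(D + q(O(4), (5 + 1)*(-5))) = (2892 - 20818)/(-8231 + (5 + 1)*(-5)) = -17926/(-8231 + 6*(-5)) = -17926/(-8231 - 30) = -17926/(-8261) = -17926*(-1/8261) = 17926/8261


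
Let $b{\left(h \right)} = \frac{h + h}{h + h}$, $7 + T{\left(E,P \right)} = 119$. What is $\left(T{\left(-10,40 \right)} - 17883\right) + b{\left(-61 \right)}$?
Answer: $-17770$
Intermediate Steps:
$T{\left(E,P \right)} = 112$ ($T{\left(E,P \right)} = -7 + 119 = 112$)
$b{\left(h \right)} = 1$ ($b{\left(h \right)} = \frac{2 h}{2 h} = 2 h \frac{1}{2 h} = 1$)
$\left(T{\left(-10,40 \right)} - 17883\right) + b{\left(-61 \right)} = \left(112 - 17883\right) + 1 = -17771 + 1 = -17770$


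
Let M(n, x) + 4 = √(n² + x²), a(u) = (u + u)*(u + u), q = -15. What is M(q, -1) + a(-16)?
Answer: 1020 + √226 ≈ 1035.0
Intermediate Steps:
a(u) = 4*u² (a(u) = (2*u)*(2*u) = 4*u²)
M(n, x) = -4 + √(n² + x²)
M(q, -1) + a(-16) = (-4 + √((-15)² + (-1)²)) + 4*(-16)² = (-4 + √(225 + 1)) + 4*256 = (-4 + √226) + 1024 = 1020 + √226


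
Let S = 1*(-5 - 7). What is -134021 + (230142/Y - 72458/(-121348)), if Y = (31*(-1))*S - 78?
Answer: -396118869707/2973026 ≈ -1.3324e+5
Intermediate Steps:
S = -12 (S = 1*(-12) = -12)
Y = 294 (Y = (31*(-1))*(-12) - 78 = -31*(-12) - 78 = 372 - 78 = 294)
-134021 + (230142/Y - 72458/(-121348)) = -134021 + (230142/294 - 72458/(-121348)) = -134021 + (230142*(1/294) - 72458*(-1/121348)) = -134021 + (38357/49 + 36229/60674) = -134021 + 2329047839/2973026 = -396118869707/2973026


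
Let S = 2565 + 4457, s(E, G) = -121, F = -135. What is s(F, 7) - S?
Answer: -7143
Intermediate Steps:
S = 7022
s(F, 7) - S = -121 - 1*7022 = -121 - 7022 = -7143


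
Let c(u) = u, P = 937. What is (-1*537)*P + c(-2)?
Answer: -503171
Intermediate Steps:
(-1*537)*P + c(-2) = -1*537*937 - 2 = -537*937 - 2 = -503169 - 2 = -503171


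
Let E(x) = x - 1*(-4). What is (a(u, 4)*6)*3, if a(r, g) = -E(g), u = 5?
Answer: -144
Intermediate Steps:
E(x) = 4 + x (E(x) = x + 4 = 4 + x)
a(r, g) = -4 - g (a(r, g) = -(4 + g) = -4 - g)
(a(u, 4)*6)*3 = ((-4 - 1*4)*6)*3 = ((-4 - 4)*6)*3 = -8*6*3 = -48*3 = -144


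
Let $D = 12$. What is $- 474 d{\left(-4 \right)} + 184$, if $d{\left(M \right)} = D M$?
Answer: $22936$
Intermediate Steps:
$d{\left(M \right)} = 12 M$
$- 474 d{\left(-4 \right)} + 184 = - 474 \cdot 12 \left(-4\right) + 184 = \left(-474\right) \left(-48\right) + 184 = 22752 + 184 = 22936$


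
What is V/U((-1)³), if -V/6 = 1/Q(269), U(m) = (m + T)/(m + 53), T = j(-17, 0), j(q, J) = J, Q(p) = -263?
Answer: -312/263 ≈ -1.1863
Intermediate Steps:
T = 0
U(m) = m/(53 + m) (U(m) = (m + 0)/(m + 53) = m/(53 + m))
V = 6/263 (V = -6/(-263) = -6*(-1/263) = 6/263 ≈ 0.022814)
V/U((-1)³) = 6/(263*(((-1)³/(53 + (-1)³)))) = 6/(263*((-1/(53 - 1)))) = 6/(263*((-1/52))) = 6/(263*((-1*1/52))) = 6/(263*(-1/52)) = (6/263)*(-52) = -312/263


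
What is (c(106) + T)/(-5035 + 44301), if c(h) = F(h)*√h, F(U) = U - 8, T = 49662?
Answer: 24831/19633 + 49*√106/19633 ≈ 1.2905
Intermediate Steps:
F(U) = -8 + U
c(h) = √h*(-8 + h) (c(h) = (-8 + h)*√h = √h*(-8 + h))
(c(106) + T)/(-5035 + 44301) = (√106*(-8 + 106) + 49662)/(-5035 + 44301) = (√106*98 + 49662)/39266 = (98*√106 + 49662)*(1/39266) = (49662 + 98*√106)*(1/39266) = 24831/19633 + 49*√106/19633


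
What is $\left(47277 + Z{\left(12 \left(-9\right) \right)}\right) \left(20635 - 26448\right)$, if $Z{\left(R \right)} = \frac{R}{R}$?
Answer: $-274827014$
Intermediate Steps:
$Z{\left(R \right)} = 1$
$\left(47277 + Z{\left(12 \left(-9\right) \right)}\right) \left(20635 - 26448\right) = \left(47277 + 1\right) \left(20635 - 26448\right) = 47278 \left(-5813\right) = -274827014$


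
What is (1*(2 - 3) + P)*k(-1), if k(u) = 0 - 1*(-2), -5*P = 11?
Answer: -32/5 ≈ -6.4000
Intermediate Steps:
P = -11/5 (P = -⅕*11 = -11/5 ≈ -2.2000)
k(u) = 2 (k(u) = 0 + 2 = 2)
(1*(2 - 3) + P)*k(-1) = (1*(2 - 3) - 11/5)*2 = (1*(-1) - 11/5)*2 = (-1 - 11/5)*2 = -16/5*2 = -32/5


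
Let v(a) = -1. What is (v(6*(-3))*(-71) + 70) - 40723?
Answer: -40582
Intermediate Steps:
(v(6*(-3))*(-71) + 70) - 40723 = (-1*(-71) + 70) - 40723 = (71 + 70) - 40723 = 141 - 40723 = -40582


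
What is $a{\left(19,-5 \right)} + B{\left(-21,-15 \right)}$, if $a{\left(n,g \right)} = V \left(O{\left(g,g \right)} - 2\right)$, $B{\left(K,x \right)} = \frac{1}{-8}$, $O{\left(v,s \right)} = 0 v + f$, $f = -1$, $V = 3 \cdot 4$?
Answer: $- \frac{289}{8} \approx -36.125$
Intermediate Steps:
$V = 12$
$O{\left(v,s \right)} = -1$ ($O{\left(v,s \right)} = 0 v - 1 = 0 - 1 = -1$)
$B{\left(K,x \right)} = - \frac{1}{8}$
$a{\left(n,g \right)} = -36$ ($a{\left(n,g \right)} = 12 \left(-1 - 2\right) = 12 \left(-3\right) = -36$)
$a{\left(19,-5 \right)} + B{\left(-21,-15 \right)} = -36 - \frac{1}{8} = - \frac{289}{8}$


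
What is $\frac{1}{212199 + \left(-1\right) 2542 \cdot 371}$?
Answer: $- \frac{1}{730883} \approx -1.3682 \cdot 10^{-6}$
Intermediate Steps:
$\frac{1}{212199 + \left(-1\right) 2542 \cdot 371} = \frac{1}{212199 - 943082} = \frac{1}{-730883} = - \frac{1}{730883}$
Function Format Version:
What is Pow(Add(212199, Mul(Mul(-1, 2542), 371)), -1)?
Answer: Rational(-1, 730883) ≈ -1.3682e-6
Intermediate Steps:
Pow(Add(212199, Mul(Mul(-1, 2542), 371)), -1) = Pow(Add(212199, Mul(-2542, 371)), -1) = Pow(Add(212199, -943082), -1) = Pow(-730883, -1) = Rational(-1, 730883)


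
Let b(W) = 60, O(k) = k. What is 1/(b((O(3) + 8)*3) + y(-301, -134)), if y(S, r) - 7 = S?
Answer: -1/234 ≈ -0.0042735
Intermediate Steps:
y(S, r) = 7 + S
1/(b((O(3) + 8)*3) + y(-301, -134)) = 1/(60 + (7 - 301)) = 1/(60 - 294) = 1/(-234) = -1/234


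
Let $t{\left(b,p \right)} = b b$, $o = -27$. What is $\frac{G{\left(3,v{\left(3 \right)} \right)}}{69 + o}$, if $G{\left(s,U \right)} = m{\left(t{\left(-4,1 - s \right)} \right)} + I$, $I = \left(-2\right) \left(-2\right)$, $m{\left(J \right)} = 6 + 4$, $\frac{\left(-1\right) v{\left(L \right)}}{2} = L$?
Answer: $\frac{1}{3} \approx 0.33333$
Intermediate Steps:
$v{\left(L \right)} = - 2 L$
$t{\left(b,p \right)} = b^{2}$
$m{\left(J \right)} = 10$
$I = 4$
$G{\left(s,U \right)} = 14$ ($G{\left(s,U \right)} = 10 + 4 = 14$)
$\frac{G{\left(3,v{\left(3 \right)} \right)}}{69 + o} = \frac{1}{69 - 27} \cdot 14 = \frac{1}{42} \cdot 14 = \frac{1}{3}$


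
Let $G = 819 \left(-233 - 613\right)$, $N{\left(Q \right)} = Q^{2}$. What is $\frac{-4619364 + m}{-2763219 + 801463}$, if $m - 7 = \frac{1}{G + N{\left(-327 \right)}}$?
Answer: $\frac{1353344568683}{574740559710} \approx 2.3547$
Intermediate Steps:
$G = -692874$ ($G = 819 \left(-846\right) = -692874$)
$m = \frac{4101614}{585945}$ ($m = 7 + \frac{1}{-692874 + \left(-327\right)^{2}} = 7 + \frac{1}{-692874 + 106929} = 7 + \frac{1}{-585945} = 7 - \frac{1}{585945} = \frac{4101614}{585945} \approx 7.0$)
$\frac{-4619364 + m}{-2763219 + 801463} = \frac{-4619364 + \frac{4101614}{585945}}{-2763219 + 801463} = - \frac{2706689137366}{585945 \left(-1961756\right)} = \left(- \frac{2706689137366}{585945}\right) \left(- \frac{1}{1961756}\right) = \frac{1353344568683}{574740559710}$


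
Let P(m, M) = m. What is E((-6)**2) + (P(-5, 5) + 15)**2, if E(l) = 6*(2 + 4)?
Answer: 136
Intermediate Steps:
E(l) = 36 (E(l) = 6*6 = 36)
E((-6)**2) + (P(-5, 5) + 15)**2 = 36 + (-5 + 15)**2 = 36 + 10**2 = 36 + 100 = 136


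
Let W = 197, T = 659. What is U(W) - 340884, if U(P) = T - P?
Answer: -340422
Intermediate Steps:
U(P) = 659 - P
U(W) - 340884 = (659 - 1*197) - 340884 = (659 - 197) - 340884 = 462 - 340884 = -340422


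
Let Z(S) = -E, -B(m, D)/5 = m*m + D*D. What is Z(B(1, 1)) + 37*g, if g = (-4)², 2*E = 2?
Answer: 591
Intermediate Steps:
E = 1 (E = (½)*2 = 1)
B(m, D) = -5*D² - 5*m² (B(m, D) = -5*(m*m + D*D) = -5*(m² + D²) = -5*(D² + m²) = -5*D² - 5*m²)
g = 16
Z(S) = -1 (Z(S) = -1*1 = -1)
Z(B(1, 1)) + 37*g = -1 + 37*16 = -1 + 592 = 591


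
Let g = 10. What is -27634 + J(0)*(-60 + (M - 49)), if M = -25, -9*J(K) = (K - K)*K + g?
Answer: -247366/9 ≈ -27485.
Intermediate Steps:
J(K) = -10/9 (J(K) = -((K - K)*K + 10)/9 = -(0*K + 10)/9 = -(0 + 10)/9 = -1/9*10 = -10/9)
-27634 + J(0)*(-60 + (M - 49)) = -27634 - 10*(-60 + (-25 - 49))/9 = -27634 - 10*(-60 - 74)/9 = -27634 - 10/9*(-134) = -27634 + 1340/9 = -247366/9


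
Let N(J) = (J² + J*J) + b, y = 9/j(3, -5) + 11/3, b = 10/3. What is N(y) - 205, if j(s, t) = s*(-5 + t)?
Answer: -80549/450 ≈ -179.00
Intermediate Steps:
b = 10/3 (b = 10*(⅓) = 10/3 ≈ 3.3333)
y = 101/30 (y = 9/((3*(-5 - 5))) + 11/3 = 9/((3*(-10))) + 11*(⅓) = 9/(-30) + 11/3 = 9*(-1/30) + 11/3 = -3/10 + 11/3 = 101/30 ≈ 3.3667)
N(J) = 10/3 + 2*J² (N(J) = (J² + J*J) + 10/3 = (J² + J²) + 10/3 = 2*J² + 10/3 = 10/3 + 2*J²)
N(y) - 205 = (10/3 + 2*(101/30)²) - 205 = (10/3 + 2*(10201/900)) - 205 = (10/3 + 10201/450) - 205 = 11701/450 - 205 = -80549/450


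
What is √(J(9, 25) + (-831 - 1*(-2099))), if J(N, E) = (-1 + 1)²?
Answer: 2*√317 ≈ 35.609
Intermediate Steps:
J(N, E) = 0 (J(N, E) = 0² = 0)
√(J(9, 25) + (-831 - 1*(-2099))) = √(0 + (-831 - 1*(-2099))) = √(0 + (-831 + 2099)) = √(0 + 1268) = √1268 = 2*√317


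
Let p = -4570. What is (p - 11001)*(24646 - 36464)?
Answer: 184018078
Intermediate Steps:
(p - 11001)*(24646 - 36464) = (-4570 - 11001)*(24646 - 36464) = -15571*(-11818) = 184018078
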